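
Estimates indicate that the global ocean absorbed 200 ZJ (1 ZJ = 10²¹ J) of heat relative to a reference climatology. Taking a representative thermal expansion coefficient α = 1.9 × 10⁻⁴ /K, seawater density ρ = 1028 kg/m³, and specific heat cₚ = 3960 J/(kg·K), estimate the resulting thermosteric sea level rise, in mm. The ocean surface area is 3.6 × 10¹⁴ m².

about 25.9 mm

Per unit area: Q = 200×10²¹ / (3.6×10¹⁴) ≈ 5.556×10⁸ J/m²
Δh = αQ/(ρcₚ) = 1.9×10⁻⁴ × 5.556×10⁸ / (1028 × 3960) ≈ 0.025931 m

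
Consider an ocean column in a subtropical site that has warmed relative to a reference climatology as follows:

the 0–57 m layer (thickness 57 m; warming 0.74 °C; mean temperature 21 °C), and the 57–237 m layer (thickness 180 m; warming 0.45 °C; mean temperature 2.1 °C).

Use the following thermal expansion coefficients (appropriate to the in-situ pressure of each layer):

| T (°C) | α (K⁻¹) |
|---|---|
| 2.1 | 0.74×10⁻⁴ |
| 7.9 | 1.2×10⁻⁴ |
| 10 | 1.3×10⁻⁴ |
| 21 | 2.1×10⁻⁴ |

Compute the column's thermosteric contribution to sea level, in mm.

Layer 1 at 21 °C → α = 2.1×10⁻⁴ K⁻¹
Layer 2 at 2.1 °C → α = 0.74×10⁻⁴ K⁻¹
Layer 1: 2.1×10⁻⁴ × 57 × 0.74 = 0.0088578 m
0.45 × 180 × 0.74×10⁻⁴ = 0.005994 m
Δh = 0.0088578 + 0.005994 = 0.0148518 m

Δh = 14.9 mm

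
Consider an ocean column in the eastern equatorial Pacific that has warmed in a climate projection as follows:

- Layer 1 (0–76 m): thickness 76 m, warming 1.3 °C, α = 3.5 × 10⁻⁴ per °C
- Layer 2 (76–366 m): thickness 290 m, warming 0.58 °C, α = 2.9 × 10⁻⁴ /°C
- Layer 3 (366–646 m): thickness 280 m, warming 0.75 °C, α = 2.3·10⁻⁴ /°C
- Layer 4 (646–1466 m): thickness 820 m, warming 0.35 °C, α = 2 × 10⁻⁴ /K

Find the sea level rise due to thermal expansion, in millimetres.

76 × 1.3 × 3.5×10⁻⁴ = 0.03458 m
2.9×10⁻⁴ × 0.58 × 290 = 0.048778 m
280 × 2.3×10⁻⁴ × 0.75 = 0.04830 m
820 × 2×10⁻⁴ × 0.35 = 0.05740 m
Δh = 0.03458 + 0.048778 + 0.04830 + 0.05740 = 0.189058 m

190 mm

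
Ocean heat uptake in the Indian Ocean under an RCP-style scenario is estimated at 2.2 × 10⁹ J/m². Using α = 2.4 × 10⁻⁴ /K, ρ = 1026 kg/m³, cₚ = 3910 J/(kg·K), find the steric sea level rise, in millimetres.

Δh = αQ/(ρcₚ) = 2.4×10⁻⁴ × 2.2×10⁹ / (1026 × 3910) ≈ 0.13162 m

about 132 mm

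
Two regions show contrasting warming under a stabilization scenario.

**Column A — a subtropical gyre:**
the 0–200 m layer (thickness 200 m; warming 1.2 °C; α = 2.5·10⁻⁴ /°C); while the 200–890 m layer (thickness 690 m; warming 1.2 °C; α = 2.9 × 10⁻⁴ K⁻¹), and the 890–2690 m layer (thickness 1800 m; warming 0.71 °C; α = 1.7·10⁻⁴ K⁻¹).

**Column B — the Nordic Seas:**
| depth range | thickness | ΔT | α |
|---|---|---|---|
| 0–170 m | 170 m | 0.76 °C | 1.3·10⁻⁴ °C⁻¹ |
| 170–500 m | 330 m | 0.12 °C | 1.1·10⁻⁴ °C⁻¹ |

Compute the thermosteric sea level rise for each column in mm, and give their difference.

A Layer 1: 200 × 2.5×10⁻⁴ × 1.2 = 0.06000 m
A 690 × 2.9×10⁻⁴ × 1.2 = 0.24012 m
A 0.71 × 1.7×10⁻⁴ × 1800 = 0.21726 m
A total: 0.51738 m
B Layer 1: 170 × 0.76 × 1.3×10⁻⁴ = 0.016796 m
B 170–500 m: 330 × 0.12 × 1.1×10⁻⁴ = 0.004356 m
B total: 0.021152 m
Difference: 0.51738 − 0.021152 = 0.496228 m

A: 517 mm; B: 21.2 mm; difference 496 mm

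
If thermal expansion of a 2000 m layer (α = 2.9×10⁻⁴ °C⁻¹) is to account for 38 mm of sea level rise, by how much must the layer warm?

ΔT ≈ 0.066 °C

ΔT = Δh/(αH) = 0.038 / (2.9×10⁻⁴ × 2000) ≈ 0.06552 °C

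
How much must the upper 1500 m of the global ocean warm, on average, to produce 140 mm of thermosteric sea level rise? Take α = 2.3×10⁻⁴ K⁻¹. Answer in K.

ΔT ≈ 0.41 K

ΔT = Δh/(αH) = 0.14 / (2.3×10⁻⁴ × 1500) ≈ 0.4058 K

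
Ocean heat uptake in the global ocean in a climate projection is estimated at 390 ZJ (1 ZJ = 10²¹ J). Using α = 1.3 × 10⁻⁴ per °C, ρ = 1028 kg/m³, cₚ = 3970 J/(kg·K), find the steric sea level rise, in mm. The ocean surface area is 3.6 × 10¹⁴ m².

Δh = 34.5 mm

Per unit area: Q = 390×10²¹ / (3.6×10¹⁴) ≈ 1.083×10⁹ J/m²
Δh = αQ/(ρcₚ) = 1.3×10⁻⁴ × 1.083×10⁹ / (1028 × 3970) ≈ 0.034498 m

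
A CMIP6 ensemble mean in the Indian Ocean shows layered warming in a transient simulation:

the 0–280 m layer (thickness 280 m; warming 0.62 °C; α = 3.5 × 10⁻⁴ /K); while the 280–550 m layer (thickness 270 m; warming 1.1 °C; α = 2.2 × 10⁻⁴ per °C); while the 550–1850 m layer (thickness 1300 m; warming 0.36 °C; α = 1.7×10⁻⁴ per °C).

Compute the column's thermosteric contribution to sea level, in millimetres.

206 mm

Layer 1: 3.5×10⁻⁴ × 0.62 × 280 = 0.06076 m
280–550 m: 1.1 × 270 × 2.2×10⁻⁴ = 0.06534 m
550–1850 m: 0.36 × 1300 × 1.7×10⁻⁴ = 0.07956 m
Δh = 0.06076 + 0.06534 + 0.07956 = 0.20566 m ≈ 206 mm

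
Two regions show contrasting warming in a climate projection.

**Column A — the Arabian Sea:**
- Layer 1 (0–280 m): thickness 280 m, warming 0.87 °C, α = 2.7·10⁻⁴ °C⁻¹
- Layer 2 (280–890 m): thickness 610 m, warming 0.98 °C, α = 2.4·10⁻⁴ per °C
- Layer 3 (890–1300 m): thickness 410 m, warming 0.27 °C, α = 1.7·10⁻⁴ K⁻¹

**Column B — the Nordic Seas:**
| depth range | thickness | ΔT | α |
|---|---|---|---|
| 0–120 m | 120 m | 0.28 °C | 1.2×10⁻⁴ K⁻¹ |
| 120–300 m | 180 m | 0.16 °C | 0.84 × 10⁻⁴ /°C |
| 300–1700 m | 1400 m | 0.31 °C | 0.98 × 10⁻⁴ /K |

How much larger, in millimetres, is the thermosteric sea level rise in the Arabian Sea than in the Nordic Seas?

A 0–280 m: 2.7×10⁻⁴ × 0.87 × 280 = 0.065772 m
A 2.4×10⁻⁴ × 0.98 × 610 = 0.143472 m
A 410 × 1.7×10⁻⁴ × 0.27 = 0.018819 m
A total: 0.228063 m
B 0–120 m: 120 × 0.28 × 1.2×10⁻⁴ = 0.004032 m
B Layer 2: 180 × 0.84×10⁻⁴ × 0.16 = 0.0024192 m
B 0.31 × 0.98×10⁻⁴ × 1400 = 0.042532 m
B total: 0.0489832 m
Difference: 0.228063 − 0.0489832 = 0.1790798 m

Δh_A − Δh_B ≈ 179 mm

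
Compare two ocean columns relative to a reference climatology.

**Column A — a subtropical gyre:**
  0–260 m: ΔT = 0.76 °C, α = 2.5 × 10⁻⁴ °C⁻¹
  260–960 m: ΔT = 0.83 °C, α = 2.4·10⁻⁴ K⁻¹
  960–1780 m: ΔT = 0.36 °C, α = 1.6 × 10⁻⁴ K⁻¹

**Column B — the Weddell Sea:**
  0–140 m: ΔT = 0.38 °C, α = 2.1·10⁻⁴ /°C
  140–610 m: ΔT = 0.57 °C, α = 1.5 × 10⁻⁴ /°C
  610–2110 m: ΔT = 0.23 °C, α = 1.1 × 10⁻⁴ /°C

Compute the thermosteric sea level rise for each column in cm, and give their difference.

A Layer 1: 2.5×10⁻⁴ × 0.76 × 260 = 0.04940 m
A 700 × 2.4×10⁻⁴ × 0.83 = 0.13944 m
A Layer 3: 0.36 × 820 × 1.6×10⁻⁴ = 0.047232 m
A total: 0.236072 m
B 0–140 m: 2.1×10⁻⁴ × 140 × 0.38 = 0.011172 m
B 1.5×10⁻⁴ × 0.57 × 470 = 0.040185 m
B Layer 3: 0.23 × 1500 × 1.1×10⁻⁴ = 0.03795 m
B total: 0.089307 m
Difference: 0.236072 − 0.089307 = 0.146765 m

Δh_A ≈ 24 cm, Δh_B ≈ 8.9 cm; difference ≈ 15 cm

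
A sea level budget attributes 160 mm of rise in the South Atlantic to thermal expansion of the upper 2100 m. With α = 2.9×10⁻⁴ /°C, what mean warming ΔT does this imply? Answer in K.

ΔT = Δh/(αH) = 0.16 / (2.9×10⁻⁴ × 2100) ≈ 0.2627 K

ΔT ≈ 0.263 K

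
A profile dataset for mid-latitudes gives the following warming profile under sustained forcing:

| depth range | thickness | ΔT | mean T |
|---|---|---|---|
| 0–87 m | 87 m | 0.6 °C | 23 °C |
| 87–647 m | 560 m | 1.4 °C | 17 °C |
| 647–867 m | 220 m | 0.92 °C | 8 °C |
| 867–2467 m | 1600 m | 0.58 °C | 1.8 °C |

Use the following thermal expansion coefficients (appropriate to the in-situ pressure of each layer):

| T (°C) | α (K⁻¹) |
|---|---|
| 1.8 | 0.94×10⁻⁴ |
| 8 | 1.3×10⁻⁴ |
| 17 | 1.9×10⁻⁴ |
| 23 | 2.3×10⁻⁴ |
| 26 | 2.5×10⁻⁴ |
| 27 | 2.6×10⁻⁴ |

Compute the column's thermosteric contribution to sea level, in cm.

Layer 1 at 23 °C → α = 2.3×10⁻⁴ K⁻¹
Layer 2 at 17 °C → α = 1.9×10⁻⁴ K⁻¹
Layer 3 at 8 °C → α = 1.3×10⁻⁴ K⁻¹
Layer 4 at 1.8 °C → α = 0.94×10⁻⁴ K⁻¹
0–87 m: 2.3×10⁻⁴ × 0.6 × 87 = 0.012006 m
87–647 m: 560 × 1.4 × 1.9×10⁻⁴ = 0.14896 m
0.92 × 220 × 1.3×10⁻⁴ = 0.026312 m
0.94×10⁻⁴ × 0.58 × 1600 = 0.087232 m
Δh = 0.012006 + 0.14896 + 0.026312 + 0.087232 = 0.27451 m ≈ 27.5 cm

Δh = 27.5 cm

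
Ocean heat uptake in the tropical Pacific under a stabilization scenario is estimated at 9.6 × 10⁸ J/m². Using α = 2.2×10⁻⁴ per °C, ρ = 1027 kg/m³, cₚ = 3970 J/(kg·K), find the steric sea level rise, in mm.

51.8 mm

Δh = αQ/(ρcₚ) = 2.2×10⁻⁴ × 9.6×10⁸ / (1027 × 3970) ≈ 0.05180 m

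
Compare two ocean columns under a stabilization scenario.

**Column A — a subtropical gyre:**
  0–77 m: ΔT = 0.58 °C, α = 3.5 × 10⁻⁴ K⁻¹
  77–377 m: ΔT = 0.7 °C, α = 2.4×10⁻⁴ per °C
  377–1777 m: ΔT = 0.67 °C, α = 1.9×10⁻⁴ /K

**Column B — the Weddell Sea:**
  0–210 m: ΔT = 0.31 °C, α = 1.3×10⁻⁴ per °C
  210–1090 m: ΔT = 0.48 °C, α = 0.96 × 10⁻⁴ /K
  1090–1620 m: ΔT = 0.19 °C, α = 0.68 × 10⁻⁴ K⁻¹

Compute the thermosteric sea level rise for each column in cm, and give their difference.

A Layer 1: 77 × 3.5×10⁻⁴ × 0.58 = 0.015631 m
A Layer 2: 0.7 × 2.4×10⁻⁴ × 300 = 0.05040 m
A 1.9×10⁻⁴ × 1400 × 0.67 = 0.17822 m
A total: 0.244251 m
B Layer 1: 0.31 × 210 × 1.3×10⁻⁴ = 0.008463 m
B 880 × 0.96×10⁻⁴ × 0.48 = 0.0405504 m
B 1090–1620 m: 0.19 × 0.68×10⁻⁴ × 530 = 0.0068476 m
B total: 0.055861 m
Difference: 0.244251 − 0.055861 = 0.18839 m

A: 24.4 cm; B: 5.59 cm; difference 18.8 cm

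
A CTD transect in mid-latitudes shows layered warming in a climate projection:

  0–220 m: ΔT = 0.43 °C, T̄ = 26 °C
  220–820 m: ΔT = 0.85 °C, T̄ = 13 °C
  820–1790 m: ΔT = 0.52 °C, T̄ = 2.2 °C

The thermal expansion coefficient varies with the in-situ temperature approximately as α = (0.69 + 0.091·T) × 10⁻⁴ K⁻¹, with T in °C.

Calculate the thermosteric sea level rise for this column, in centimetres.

Δh ≈ 16.9 cm

Layer 1: α = (0.69 + 0.091×26)×10⁻⁴ = 3.056×10⁻⁴ K⁻¹
Layer 2: α = (0.69 + 0.091×13)×10⁻⁴ = 1.873×10⁻⁴ K⁻¹
Layer 3: α = (0.69 + 0.091×2.2)×10⁻⁴ = 0.8902×10⁻⁴ K⁻¹
0–220 m: 3.056×10⁻⁴ × 0.43 × 220 = 0.02890976 m
600 × 1.873×10⁻⁴ × 0.85 = 0.095523 m
820–1790 m: 0.8902×10⁻⁴ × 970 × 0.52 = 0.044901688 m
Δh = 0.02890976 + 0.095523 + 0.044901688 = 0.169334448 m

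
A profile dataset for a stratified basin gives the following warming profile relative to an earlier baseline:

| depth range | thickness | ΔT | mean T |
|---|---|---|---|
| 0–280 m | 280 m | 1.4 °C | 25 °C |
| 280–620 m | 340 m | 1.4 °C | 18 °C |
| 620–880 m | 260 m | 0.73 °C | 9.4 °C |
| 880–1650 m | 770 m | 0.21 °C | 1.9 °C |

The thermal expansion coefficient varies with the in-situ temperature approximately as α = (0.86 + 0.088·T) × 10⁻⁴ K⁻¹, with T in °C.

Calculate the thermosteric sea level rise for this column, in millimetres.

about 280 mm

Layer 1: α = (0.86 + 0.088×25)×10⁻⁴ = 3.06×10⁻⁴ K⁻¹
Layer 2: α = (0.86 + 0.088×18)×10⁻⁴ = 2.444×10⁻⁴ K⁻¹
Layer 3: α = (0.86 + 0.088×9.4)×10⁻⁴ = 1.6872×10⁻⁴ K⁻¹
Layer 4: α = (0.86 + 0.088×1.9)×10⁻⁴ = 1.0272×10⁻⁴ K⁻¹
Layer 1: 280 × 3.06×10⁻⁴ × 1.4 = 0.119952 m
280–620 m: 1.4 × 340 × 2.444×10⁻⁴ = 0.1163344 m
620–880 m: 1.6872×10⁻⁴ × 0.73 × 260 = 0.032023056 m
Layer 4: 1.0272×10⁻⁴ × 0.21 × 770 = 0.016609824 m
Δh = 0.119952 + 0.1163344 + 0.032023056 + 0.016609824 = 0.28491928 m ≈ 280 mm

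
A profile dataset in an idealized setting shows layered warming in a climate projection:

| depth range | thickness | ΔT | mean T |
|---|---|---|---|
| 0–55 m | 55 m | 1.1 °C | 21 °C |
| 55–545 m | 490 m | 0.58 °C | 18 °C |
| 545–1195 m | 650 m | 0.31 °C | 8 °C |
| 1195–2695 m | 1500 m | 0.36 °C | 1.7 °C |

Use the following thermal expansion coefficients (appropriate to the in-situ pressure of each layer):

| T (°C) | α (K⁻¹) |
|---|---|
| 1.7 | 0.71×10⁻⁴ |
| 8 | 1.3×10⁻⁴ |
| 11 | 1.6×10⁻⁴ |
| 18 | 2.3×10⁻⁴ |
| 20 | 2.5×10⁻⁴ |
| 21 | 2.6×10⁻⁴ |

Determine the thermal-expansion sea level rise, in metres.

Layer 1 at 21 °C → α = 2.6×10⁻⁴ K⁻¹
Layer 2 at 18 °C → α = 2.3×10⁻⁴ K⁻¹
Layer 3 at 8 °C → α = 1.3×10⁻⁴ K⁻¹
Layer 4 at 1.7 °C → α = 0.71×10⁻⁴ K⁻¹
0–55 m: 55 × 2.6×10⁻⁴ × 1.1 = 0.01573 m
Layer 2: 490 × 0.58 × 2.3×10⁻⁴ = 0.065366 m
Layer 3: 0.31 × 1.3×10⁻⁴ × 650 = 0.026195 m
0.36 × 0.71×10⁻⁴ × 1500 = 0.03834 m
Δh = 0.01573 + 0.065366 + 0.026195 + 0.03834 = 0.145631 m

about 0.15 m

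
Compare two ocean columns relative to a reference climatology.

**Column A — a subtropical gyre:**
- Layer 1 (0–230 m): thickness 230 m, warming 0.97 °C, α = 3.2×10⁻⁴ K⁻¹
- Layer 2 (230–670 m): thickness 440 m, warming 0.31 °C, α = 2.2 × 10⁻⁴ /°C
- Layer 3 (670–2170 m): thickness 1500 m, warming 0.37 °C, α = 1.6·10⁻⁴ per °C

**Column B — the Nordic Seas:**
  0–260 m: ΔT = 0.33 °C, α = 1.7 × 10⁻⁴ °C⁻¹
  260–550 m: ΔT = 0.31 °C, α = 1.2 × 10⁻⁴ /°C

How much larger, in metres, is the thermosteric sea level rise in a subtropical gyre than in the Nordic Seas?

A 0.97 × 3.2×10⁻⁴ × 230 = 0.071392 m
A Layer 2: 0.31 × 2.2×10⁻⁴ × 440 = 0.030008 m
A 1500 × 0.37 × 1.6×10⁻⁴ = 0.08880 m
A total: 0.19020 m
B 0–260 m: 260 × 0.33 × 1.7×10⁻⁴ = 0.014586 m
B Layer 2: 1.2×10⁻⁴ × 0.31 × 290 = 0.010788 m
B total: 0.025374 m
Difference: 0.19020 − 0.025374 = 0.164826 m

0.165 m larger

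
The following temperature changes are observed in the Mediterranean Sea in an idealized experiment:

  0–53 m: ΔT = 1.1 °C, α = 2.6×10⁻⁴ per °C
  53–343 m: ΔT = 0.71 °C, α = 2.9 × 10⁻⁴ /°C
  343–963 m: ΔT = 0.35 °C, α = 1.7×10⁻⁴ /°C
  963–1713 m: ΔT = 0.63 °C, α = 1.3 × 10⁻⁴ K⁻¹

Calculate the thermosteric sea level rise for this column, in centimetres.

about 17.3 cm

Layer 1: 2.6×10⁻⁴ × 53 × 1.1 = 0.015158 m
53–343 m: 2.9×10⁻⁴ × 0.71 × 290 = 0.059711 m
343–963 m: 0.35 × 620 × 1.7×10⁻⁴ = 0.03689 m
963–1713 m: 0.63 × 1.3×10⁻⁴ × 750 = 0.061425 m
Δh = 0.015158 + 0.059711 + 0.03689 + 0.061425 = 0.173184 m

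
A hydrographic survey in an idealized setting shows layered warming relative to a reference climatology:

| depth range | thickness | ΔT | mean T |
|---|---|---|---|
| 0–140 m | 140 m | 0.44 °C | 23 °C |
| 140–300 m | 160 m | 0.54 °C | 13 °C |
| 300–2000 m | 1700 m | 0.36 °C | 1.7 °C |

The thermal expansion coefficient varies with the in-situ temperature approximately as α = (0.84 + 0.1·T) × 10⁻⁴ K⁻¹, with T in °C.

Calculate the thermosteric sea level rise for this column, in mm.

Layer 1: α = (0.84 + 0.1×23)×10⁻⁴ = 3.14×10⁻⁴ K⁻¹
Layer 2: α = (0.84 + 0.1×13)×10⁻⁴ = 2.14×10⁻⁴ K⁻¹
Layer 3: α = (0.84 + 0.1×1.7)×10⁻⁴ = 1.01×10⁻⁴ K⁻¹
0.44 × 3.14×10⁻⁴ × 140 = 0.0193424 m
Layer 2: 0.54 × 2.14×10⁻⁴ × 160 = 0.0184896 m
0.36 × 1700 × 1.01×10⁻⁴ = 0.061812 m
Δh = 0.0193424 + 0.0184896 + 0.061812 = 0.099644 m

about 100 mm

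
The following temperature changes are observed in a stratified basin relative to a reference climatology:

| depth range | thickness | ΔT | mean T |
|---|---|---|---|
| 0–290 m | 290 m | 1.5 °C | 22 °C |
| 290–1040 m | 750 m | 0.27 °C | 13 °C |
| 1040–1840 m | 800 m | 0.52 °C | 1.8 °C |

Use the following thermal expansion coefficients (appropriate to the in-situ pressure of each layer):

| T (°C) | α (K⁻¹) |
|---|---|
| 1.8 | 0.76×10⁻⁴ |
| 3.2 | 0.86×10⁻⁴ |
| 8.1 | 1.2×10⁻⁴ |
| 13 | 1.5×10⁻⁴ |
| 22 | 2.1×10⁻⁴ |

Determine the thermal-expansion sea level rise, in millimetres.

153 mm

Layer 1 at 22 °C → α = 2.1×10⁻⁴ K⁻¹
Layer 2 at 13 °C → α = 1.5×10⁻⁴ K⁻¹
Layer 3 at 1.8 °C → α = 0.76×10⁻⁴ K⁻¹
Layer 1: 1.5 × 2.1×10⁻⁴ × 290 = 0.09135 m
Layer 2: 750 × 1.5×10⁻⁴ × 0.27 = 0.030375 m
1040–1840 m: 0.76×10⁻⁴ × 800 × 0.52 = 0.031616 m
Δh = 0.09135 + 0.030375 + 0.031616 = 0.153341 m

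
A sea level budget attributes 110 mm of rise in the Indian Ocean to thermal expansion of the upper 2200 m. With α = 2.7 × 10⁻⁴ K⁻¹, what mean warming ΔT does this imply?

about 0.185 K

ΔT = Δh/(αH) = 0.11 / (2.7×10⁻⁴ × 2200) ≈ 0.1852 K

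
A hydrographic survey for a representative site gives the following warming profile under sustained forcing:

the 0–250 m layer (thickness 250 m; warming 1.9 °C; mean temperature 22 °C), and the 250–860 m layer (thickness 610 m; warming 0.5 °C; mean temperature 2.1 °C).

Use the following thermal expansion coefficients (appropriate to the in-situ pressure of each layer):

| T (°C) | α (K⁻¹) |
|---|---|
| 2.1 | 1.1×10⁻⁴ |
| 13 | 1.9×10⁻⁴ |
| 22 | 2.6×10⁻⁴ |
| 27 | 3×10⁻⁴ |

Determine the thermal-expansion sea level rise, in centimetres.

Δh = 16 cm

Layer 1 at 22 °C → α = 2.6×10⁻⁴ K⁻¹
Layer 2 at 2.1 °C → α = 1.1×10⁻⁴ K⁻¹
0–250 m: 1.9 × 250 × 2.6×10⁻⁴ = 0.12350 m
250–860 m: 610 × 1.1×10⁻⁴ × 0.5 = 0.03355 m
Δh = 0.12350 + 0.03355 = 0.15705 m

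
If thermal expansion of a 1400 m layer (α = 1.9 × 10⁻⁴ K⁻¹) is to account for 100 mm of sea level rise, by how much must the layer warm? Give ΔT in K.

ΔT = Δh/(αH) = 0.1 / (1.9×10⁻⁴ × 1400) ≈ 0.3759 K

0.376 K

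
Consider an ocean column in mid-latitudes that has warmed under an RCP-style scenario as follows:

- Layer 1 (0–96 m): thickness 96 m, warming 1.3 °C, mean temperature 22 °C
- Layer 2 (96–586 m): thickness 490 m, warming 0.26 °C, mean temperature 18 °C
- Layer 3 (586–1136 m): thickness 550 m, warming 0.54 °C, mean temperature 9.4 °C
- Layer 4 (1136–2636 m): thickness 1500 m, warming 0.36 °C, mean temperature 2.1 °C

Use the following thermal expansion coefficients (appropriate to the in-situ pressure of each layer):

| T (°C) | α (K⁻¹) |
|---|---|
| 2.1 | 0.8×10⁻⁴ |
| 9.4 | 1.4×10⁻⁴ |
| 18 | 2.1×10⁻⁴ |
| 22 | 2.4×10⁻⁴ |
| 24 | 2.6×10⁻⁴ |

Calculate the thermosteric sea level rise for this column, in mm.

about 141 mm

Layer 1 at 22 °C → α = 2.4×10⁻⁴ K⁻¹
Layer 2 at 18 °C → α = 2.1×10⁻⁴ K⁻¹
Layer 3 at 9.4 °C → α = 1.4×10⁻⁴ K⁻¹
Layer 4 at 2.1 °C → α = 0.8×10⁻⁴ K⁻¹
0–96 m: 96 × 2.4×10⁻⁴ × 1.3 = 0.029952 m
Layer 2: 0.26 × 490 × 2.1×10⁻⁴ = 0.026754 m
586–1136 m: 1.4×10⁻⁴ × 0.54 × 550 = 0.04158 m
1500 × 0.36 × 0.8×10⁻⁴ = 0.04320 m
Δh = 0.029952 + 0.026754 + 0.04158 + 0.04320 = 0.141486 m ≈ 141 mm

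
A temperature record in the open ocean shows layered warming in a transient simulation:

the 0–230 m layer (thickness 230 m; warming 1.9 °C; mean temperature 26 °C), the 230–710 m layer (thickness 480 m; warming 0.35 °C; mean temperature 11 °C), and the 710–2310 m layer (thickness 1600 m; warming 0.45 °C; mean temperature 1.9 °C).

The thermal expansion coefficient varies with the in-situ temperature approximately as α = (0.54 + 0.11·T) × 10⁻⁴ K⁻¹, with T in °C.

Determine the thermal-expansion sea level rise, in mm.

Layer 1: α = (0.54 + 0.11×26)×10⁻⁴ = 3.4×10⁻⁴ K⁻¹
Layer 2: α = (0.54 + 0.11×11)×10⁻⁴ = 1.75×10⁻⁴ K⁻¹
Layer 3: α = (0.54 + 0.11×1.9)×10⁻⁴ = 0.749×10⁻⁴ K⁻¹
230 × 1.9 × 3.4×10⁻⁴ = 0.14858 m
Layer 2: 480 × 1.75×10⁻⁴ × 0.35 = 0.02940 m
Layer 3: 1600 × 0.749×10⁻⁴ × 0.45 = 0.053928 m
Δh = 0.14858 + 0.02940 + 0.053928 = 0.231908 m ≈ 230 mm

230 mm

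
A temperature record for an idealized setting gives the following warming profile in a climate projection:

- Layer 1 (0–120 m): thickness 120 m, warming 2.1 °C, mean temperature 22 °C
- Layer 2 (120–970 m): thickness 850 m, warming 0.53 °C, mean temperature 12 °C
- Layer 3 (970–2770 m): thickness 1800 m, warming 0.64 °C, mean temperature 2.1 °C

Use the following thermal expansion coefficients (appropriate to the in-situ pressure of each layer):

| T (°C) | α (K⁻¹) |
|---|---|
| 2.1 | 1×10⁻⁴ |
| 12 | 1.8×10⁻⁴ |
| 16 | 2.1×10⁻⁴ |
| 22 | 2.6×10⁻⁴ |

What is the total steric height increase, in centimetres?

Layer 1 at 22 °C → α = 2.6×10⁻⁴ K⁻¹
Layer 2 at 12 °C → α = 1.8×10⁻⁴ K⁻¹
Layer 3 at 2.1 °C → α = 1×10⁻⁴ K⁻¹
0–120 m: 2.6×10⁻⁴ × 120 × 2.1 = 0.06552 m
1.8×10⁻⁴ × 0.53 × 850 = 0.08109 m
970–2770 m: 1×10⁻⁴ × 1800 × 0.64 = 0.11520 m
Δh = 0.06552 + 0.08109 + 0.11520 = 0.26181 m ≈ 26.2 cm

Δh = 26.2 cm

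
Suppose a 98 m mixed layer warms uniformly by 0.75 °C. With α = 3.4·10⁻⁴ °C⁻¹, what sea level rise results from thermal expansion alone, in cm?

Δh = αΔT·H = 3.4×10⁻⁴ × 0.75 × 98 = 0.02499 m

Δh ≈ 2.50 cm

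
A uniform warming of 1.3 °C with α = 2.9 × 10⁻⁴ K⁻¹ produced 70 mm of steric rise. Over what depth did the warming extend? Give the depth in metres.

H ≈ 186 m

H = Δh/(αΔT) = 0.07 / (2.9×10⁻⁴ × 1.3) ≈ 185.7 m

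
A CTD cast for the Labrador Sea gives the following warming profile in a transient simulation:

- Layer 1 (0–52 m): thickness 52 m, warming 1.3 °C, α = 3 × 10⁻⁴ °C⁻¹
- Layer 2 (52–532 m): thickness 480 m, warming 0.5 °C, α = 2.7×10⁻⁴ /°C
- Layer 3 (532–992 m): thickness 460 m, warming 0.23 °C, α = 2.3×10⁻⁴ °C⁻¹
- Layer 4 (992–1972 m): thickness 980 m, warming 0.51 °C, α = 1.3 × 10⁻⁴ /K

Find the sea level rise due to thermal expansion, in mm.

0–52 m: 3×10⁻⁴ × 52 × 1.3 = 0.02028 m
Layer 2: 2.7×10⁻⁴ × 0.5 × 480 = 0.06480 m
Layer 3: 0.23 × 460 × 2.3×10⁻⁴ = 0.024334 m
Layer 4: 980 × 0.51 × 1.3×10⁻⁴ = 0.064974 m
Δh = 0.02028 + 0.06480 + 0.024334 + 0.064974 = 0.174388 m

174 mm of thermosteric rise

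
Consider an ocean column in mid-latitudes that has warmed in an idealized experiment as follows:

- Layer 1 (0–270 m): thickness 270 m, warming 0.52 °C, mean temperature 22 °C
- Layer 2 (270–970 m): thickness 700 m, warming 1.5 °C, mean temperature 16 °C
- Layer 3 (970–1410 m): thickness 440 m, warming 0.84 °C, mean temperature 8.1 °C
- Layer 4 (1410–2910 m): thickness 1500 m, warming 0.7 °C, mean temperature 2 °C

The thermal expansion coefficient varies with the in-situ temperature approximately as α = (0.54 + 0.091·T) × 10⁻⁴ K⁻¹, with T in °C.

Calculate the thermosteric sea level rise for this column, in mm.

about 370 mm

Layer 1: α = (0.54 + 0.091×22)×10⁻⁴ = 2.542×10⁻⁴ K⁻¹
Layer 2: α = (0.54 + 0.091×16)×10⁻⁴ = 1.996×10⁻⁴ K⁻¹
Layer 3: α = (0.54 + 0.091×8.1)×10⁻⁴ = 1.2771×10⁻⁴ K⁻¹
Layer 4: α = (0.54 + 0.091×2)×10⁻⁴ = 0.722×10⁻⁴ K⁻¹
0–270 m: 0.52 × 2.542×10⁻⁴ × 270 = 0.03568968 m
1.5 × 1.996×10⁻⁴ × 700 = 0.20958 m
440 × 1.2771×10⁻⁴ × 0.84 = 0.047201616 m
1410–2910 m: 1500 × 0.7 × 0.722×10⁻⁴ = 0.07581 m
Δh = 0.03568968 + 0.20958 + 0.047201616 + 0.07581 = 0.368281296 m ≈ 370 mm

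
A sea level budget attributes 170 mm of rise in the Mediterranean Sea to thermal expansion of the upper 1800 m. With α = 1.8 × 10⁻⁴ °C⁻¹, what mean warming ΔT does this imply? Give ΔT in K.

ΔT = Δh/(αH) = 0.17 / (1.8×10⁻⁴ × 1800) ≈ 0.5247 K

0.52 K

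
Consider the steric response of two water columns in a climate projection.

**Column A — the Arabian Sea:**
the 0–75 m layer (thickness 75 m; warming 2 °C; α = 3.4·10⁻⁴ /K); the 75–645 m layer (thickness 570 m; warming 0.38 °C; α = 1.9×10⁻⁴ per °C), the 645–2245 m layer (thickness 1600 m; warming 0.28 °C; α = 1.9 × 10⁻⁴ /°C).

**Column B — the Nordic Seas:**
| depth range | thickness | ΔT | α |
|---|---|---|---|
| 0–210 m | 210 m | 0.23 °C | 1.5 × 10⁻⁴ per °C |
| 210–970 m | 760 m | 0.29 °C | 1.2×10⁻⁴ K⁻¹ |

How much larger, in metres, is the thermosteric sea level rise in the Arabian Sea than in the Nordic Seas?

A Layer 1: 75 × 3.4×10⁻⁴ × 2 = 0.05100 m
A 75–645 m: 0.38 × 1.9×10⁻⁴ × 570 = 0.041154 m
A 645–2245 m: 1600 × 0.28 × 1.9×10⁻⁴ = 0.08512 m
A total: 0.177274 m
B 0.23 × 1.5×10⁻⁴ × 210 = 0.007245 m
B 210–970 m: 1.2×10⁻⁴ × 0.29 × 760 = 0.026448 m
B total: 0.033693 m
Difference: 0.177274 − 0.033693 = 0.143581 m

Δh_A − Δh_B ≈ 0.144 m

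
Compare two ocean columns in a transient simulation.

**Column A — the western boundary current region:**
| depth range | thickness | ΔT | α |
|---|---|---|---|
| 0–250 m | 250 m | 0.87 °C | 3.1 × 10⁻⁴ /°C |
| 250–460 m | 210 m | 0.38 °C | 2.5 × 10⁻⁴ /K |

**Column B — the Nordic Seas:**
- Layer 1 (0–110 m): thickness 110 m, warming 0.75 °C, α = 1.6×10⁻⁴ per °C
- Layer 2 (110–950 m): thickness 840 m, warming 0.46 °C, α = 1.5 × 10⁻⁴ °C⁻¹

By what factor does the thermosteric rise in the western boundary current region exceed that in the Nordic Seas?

A 0.87 × 3.1×10⁻⁴ × 250 = 0.067425 m
A 210 × 2.5×10⁻⁴ × 0.38 = 0.01995 m
A total: 0.087375 m
B Layer 1: 1.6×10⁻⁴ × 0.75 × 110 = 0.01320 m
B Layer 2: 0.46 × 840 × 1.5×10⁻⁴ = 0.05796 m
B total: 0.07116 m
Ratio: 0.087375 / 0.07116 ≈ 1.228

a factor of 1.23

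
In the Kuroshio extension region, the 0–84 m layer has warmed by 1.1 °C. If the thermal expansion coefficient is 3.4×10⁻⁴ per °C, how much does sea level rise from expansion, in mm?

31.4 mm

Δh = αΔT·H = 3.4×10⁻⁴ × 1.1 × 84 = 0.031416 m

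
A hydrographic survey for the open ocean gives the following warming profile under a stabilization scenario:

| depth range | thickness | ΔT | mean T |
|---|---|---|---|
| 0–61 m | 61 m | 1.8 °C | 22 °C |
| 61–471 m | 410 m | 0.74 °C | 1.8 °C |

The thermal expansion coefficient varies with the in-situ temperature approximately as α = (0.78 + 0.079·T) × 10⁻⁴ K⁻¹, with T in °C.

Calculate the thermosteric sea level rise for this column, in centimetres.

Δh ≈ 5.56 cm

Layer 1: α = (0.78 + 0.079×22)×10⁻⁴ = 2.518×10⁻⁴ K⁻¹
Layer 2: α = (0.78 + 0.079×1.8)×10⁻⁴ = 0.9222×10⁻⁴ K⁻¹
0–61 m: 1.8 × 2.518×10⁻⁴ × 61 = 0.02764764 m
0.9222×10⁻⁴ × 410 × 0.74 = 0.027979548 m
Δh = 0.02764764 + 0.027979548 = 0.055627188 m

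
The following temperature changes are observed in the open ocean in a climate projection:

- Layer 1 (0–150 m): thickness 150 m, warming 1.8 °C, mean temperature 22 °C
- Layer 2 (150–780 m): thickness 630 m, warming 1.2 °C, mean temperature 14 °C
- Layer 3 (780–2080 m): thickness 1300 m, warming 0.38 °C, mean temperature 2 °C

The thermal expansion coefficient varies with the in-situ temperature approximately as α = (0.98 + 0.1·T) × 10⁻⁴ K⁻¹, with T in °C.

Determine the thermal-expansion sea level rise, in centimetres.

Layer 1: α = (0.98 + 0.1×22)×10⁻⁴ = 3.18×10⁻⁴ K⁻¹
Layer 2: α = (0.98 + 0.1×14)×10⁻⁴ = 2.38×10⁻⁴ K⁻¹
Layer 3: α = (0.98 + 0.1×2)×10⁻⁴ = 1.18×10⁻⁴ K⁻¹
3.18×10⁻⁴ × 1.8 × 150 = 0.08586 m
Layer 2: 2.38×10⁻⁴ × 630 × 1.2 = 0.179928 m
780–2080 m: 1300 × 0.38 × 1.18×10⁻⁴ = 0.058292 m
Δh = 0.08586 + 0.179928 + 0.058292 = 0.32408 m ≈ 32.4 cm

32.4 cm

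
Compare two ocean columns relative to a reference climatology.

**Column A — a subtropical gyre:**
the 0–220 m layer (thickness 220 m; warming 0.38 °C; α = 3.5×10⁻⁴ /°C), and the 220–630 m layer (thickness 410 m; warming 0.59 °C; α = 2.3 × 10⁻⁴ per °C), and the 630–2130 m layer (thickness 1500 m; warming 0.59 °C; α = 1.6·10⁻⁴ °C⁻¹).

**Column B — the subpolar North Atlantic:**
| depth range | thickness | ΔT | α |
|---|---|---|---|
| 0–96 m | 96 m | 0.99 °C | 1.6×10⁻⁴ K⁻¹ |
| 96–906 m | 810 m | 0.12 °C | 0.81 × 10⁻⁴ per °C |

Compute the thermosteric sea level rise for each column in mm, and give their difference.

A 0–220 m: 0.38 × 220 × 3.5×10⁻⁴ = 0.02926 m
A 410 × 2.3×10⁻⁴ × 0.59 = 0.055637 m
A Layer 3: 0.59 × 1.6×10⁻⁴ × 1500 = 0.14160 m
A total: 0.226497 m
B Layer 1: 96 × 0.99 × 1.6×10⁻⁴ = 0.0152064 m
B Layer 2: 0.81×10⁻⁴ × 0.12 × 810 = 0.0078732 m
B total: 0.0230796 m
Difference: 0.226497 − 0.0230796 = 0.2034174 m

Δh_A ≈ 226 mm, Δh_B ≈ 23.1 mm; difference ≈ 203 mm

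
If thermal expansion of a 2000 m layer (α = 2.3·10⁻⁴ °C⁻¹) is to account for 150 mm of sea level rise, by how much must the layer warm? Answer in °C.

ΔT = Δh/(αH) = 0.15 / (2.3×10⁻⁴ × 2000) ≈ 0.3261 °C

0.33 °C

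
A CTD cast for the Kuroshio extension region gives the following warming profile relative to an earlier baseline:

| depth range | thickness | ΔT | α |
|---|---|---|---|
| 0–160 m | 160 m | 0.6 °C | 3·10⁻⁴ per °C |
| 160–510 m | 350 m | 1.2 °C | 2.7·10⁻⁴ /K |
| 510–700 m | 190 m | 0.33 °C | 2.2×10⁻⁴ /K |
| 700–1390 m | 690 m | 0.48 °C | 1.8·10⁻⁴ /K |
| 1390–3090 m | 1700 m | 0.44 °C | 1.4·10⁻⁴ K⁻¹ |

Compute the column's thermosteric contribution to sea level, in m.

Layer 1: 3×10⁻⁴ × 160 × 0.6 = 0.02880 m
160–510 m: 350 × 2.7×10⁻⁴ × 1.2 = 0.11340 m
510–700 m: 2.2×10⁻⁴ × 190 × 0.33 = 0.013794 m
Layer 4: 690 × 0.48 × 1.8×10⁻⁴ = 0.059616 m
1390–3090 m: 0.44 × 1.4×10⁻⁴ × 1700 = 0.10472 m
Δh = 0.02880 + 0.11340 + 0.013794 + 0.059616 + 0.10472 = 0.32033 m

Δh = 0.320 m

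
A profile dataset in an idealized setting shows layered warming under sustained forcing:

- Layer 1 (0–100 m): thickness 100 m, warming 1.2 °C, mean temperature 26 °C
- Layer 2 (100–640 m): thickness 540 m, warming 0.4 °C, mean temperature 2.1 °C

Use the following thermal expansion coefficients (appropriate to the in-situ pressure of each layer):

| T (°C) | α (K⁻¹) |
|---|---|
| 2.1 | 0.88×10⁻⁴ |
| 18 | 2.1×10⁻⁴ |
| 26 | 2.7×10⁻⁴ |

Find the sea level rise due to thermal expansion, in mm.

Layer 1 at 26 °C → α = 2.7×10⁻⁴ K⁻¹
Layer 2 at 2.1 °C → α = 0.88×10⁻⁴ K⁻¹
0–100 m: 1.2 × 100 × 2.7×10⁻⁴ = 0.03240 m
100–640 m: 0.4 × 0.88×10⁻⁴ × 540 = 0.019008 m
Δh = 0.03240 + 0.019008 = 0.051408 m

51.4 mm of thermosteric rise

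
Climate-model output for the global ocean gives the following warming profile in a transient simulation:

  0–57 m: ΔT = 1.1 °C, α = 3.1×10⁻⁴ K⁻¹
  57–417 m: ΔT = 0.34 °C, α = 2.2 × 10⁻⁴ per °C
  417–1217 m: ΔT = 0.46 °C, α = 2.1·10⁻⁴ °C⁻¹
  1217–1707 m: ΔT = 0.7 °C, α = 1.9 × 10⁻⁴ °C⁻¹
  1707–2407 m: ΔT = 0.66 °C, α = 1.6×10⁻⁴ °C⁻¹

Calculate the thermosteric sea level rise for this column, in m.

Layer 1: 1.1 × 3.1×10⁻⁴ × 57 = 0.019437 m
Layer 2: 0.34 × 360 × 2.2×10⁻⁴ = 0.026928 m
Layer 3: 800 × 0.46 × 2.1×10⁻⁴ = 0.07728 m
0.7 × 1.9×10⁻⁴ × 490 = 0.06517 m
1707–2407 m: 700 × 0.66 × 1.6×10⁻⁴ = 0.07392 m
Δh = 0.019437 + 0.026928 + 0.07728 + 0.06517 + 0.07392 = 0.262735 m

0.263 m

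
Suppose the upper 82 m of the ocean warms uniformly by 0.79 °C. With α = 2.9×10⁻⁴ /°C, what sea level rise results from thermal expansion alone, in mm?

Δh = αΔT·H = 2.9×10⁻⁴ × 0.79 × 82 = 0.0187862 m

Δh ≈ 19 mm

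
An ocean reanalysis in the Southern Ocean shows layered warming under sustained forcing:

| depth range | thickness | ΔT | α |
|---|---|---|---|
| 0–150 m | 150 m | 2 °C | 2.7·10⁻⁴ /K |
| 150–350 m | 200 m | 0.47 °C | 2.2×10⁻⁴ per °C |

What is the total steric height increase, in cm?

Layer 1: 150 × 2 × 2.7×10⁻⁴ = 0.08100 m
0.47 × 2.2×10⁻⁴ × 200 = 0.02068 m
Δh = 0.08100 + 0.02068 = 0.10168 m

10.2 cm of thermosteric rise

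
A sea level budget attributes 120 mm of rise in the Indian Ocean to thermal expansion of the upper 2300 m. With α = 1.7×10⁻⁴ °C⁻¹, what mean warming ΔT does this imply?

ΔT ≈ 0.307 K

ΔT = Δh/(αH) = 0.12 / (1.7×10⁻⁴ × 2300) ≈ 0.3069 K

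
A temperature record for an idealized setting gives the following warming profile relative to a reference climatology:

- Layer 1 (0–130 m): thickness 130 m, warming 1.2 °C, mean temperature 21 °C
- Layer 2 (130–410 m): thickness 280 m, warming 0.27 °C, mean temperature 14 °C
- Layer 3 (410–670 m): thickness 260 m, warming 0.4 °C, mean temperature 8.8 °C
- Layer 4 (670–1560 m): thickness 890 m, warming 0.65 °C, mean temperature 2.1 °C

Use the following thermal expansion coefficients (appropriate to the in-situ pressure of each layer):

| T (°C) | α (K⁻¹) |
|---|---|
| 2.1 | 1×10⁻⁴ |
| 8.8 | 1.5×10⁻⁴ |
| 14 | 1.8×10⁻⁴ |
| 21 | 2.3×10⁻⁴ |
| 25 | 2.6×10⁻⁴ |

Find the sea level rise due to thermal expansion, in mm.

Layer 1 at 21 °C → α = 2.3×10⁻⁴ K⁻¹
Layer 2 at 14 °C → α = 1.8×10⁻⁴ K⁻¹
Layer 3 at 8.8 °C → α = 1.5×10⁻⁴ K⁻¹
Layer 4 at 2.1 °C → α = 1×10⁻⁴ K⁻¹
Layer 1: 1.2 × 2.3×10⁻⁴ × 130 = 0.03588 m
1.8×10⁻⁴ × 0.27 × 280 = 0.013608 m
260 × 1.5×10⁻⁴ × 0.4 = 0.01560 m
890 × 1×10⁻⁴ × 0.65 = 0.05785 m
Δh = 0.03588 + 0.013608 + 0.01560 + 0.05785 = 0.122938 m ≈ 120 mm

about 120 mm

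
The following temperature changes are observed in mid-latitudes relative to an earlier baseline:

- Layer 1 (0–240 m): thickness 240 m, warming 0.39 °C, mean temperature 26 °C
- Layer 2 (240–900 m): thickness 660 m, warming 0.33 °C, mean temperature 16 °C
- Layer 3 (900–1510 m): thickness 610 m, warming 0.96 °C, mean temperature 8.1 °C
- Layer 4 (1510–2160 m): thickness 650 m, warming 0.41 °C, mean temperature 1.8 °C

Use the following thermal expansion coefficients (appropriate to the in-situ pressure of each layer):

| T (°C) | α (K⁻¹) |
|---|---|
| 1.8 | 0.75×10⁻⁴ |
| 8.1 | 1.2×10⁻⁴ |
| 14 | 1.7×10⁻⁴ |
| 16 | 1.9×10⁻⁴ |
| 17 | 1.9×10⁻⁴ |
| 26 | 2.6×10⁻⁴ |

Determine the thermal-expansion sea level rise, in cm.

Layer 1 at 26 °C → α = 2.6×10⁻⁴ K⁻¹
Layer 2 at 16 °C → α = 1.9×10⁻⁴ K⁻¹
Layer 3 at 8.1 °C → α = 1.2×10⁻⁴ K⁻¹
Layer 4 at 1.8 °C → α = 0.75×10⁻⁴ K⁻¹
0–240 m: 240 × 0.39 × 2.6×10⁻⁴ = 0.024336 m
240–900 m: 660 × 0.33 × 1.9×10⁻⁴ = 0.041382 m
610 × 0.96 × 1.2×10⁻⁴ = 0.070272 m
650 × 0.41 × 0.75×10⁻⁴ = 0.0199875 m
Δh = 0.024336 + 0.041382 + 0.070272 + 0.0199875 = 0.1559775 m ≈ 16 cm

Δh = 16 cm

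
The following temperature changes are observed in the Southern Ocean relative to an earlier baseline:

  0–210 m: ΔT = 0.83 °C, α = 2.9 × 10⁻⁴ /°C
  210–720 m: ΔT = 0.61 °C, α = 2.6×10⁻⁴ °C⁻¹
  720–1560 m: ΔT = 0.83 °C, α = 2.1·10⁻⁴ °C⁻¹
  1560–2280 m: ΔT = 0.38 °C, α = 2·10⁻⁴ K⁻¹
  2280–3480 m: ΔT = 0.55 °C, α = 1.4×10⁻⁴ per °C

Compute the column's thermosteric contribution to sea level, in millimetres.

0.83 × 2.9×10⁻⁴ × 210 = 0.050547 m
210–720 m: 510 × 2.6×10⁻⁴ × 0.61 = 0.080886 m
840 × 0.83 × 2.1×10⁻⁴ = 0.146412 m
720 × 2×10⁻⁴ × 0.38 = 0.05472 m
Layer 5: 1200 × 0.55 × 1.4×10⁻⁴ = 0.09240 m
Δh = 0.050547 + 0.080886 + 0.146412 + 0.05472 + 0.09240 = 0.424965 m

420 mm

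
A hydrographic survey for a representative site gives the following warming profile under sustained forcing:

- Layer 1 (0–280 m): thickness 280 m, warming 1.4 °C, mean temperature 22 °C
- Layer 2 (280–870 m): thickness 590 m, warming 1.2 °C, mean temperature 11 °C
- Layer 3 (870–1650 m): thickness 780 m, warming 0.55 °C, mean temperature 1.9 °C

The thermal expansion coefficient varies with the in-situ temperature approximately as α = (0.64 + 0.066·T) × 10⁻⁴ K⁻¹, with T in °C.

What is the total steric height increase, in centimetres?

21.2 cm

Layer 1: α = (0.64 + 0.066×22)×10⁻⁴ = 2.092×10⁻⁴ K⁻¹
Layer 2: α = (0.64 + 0.066×11)×10⁻⁴ = 1.366×10⁻⁴ K⁻¹
Layer 3: α = (0.64 + 0.066×1.9)×10⁻⁴ = 0.7654×10⁻⁴ K⁻¹
2.092×10⁻⁴ × 1.4 × 280 = 0.0820064 m
590 × 1.2 × 1.366×10⁻⁴ = 0.0967128 m
870–1650 m: 780 × 0.7654×10⁻⁴ × 0.55 = 0.03283566 m
Δh = 0.0820064 + 0.0967128 + 0.03283566 = 0.21155486 m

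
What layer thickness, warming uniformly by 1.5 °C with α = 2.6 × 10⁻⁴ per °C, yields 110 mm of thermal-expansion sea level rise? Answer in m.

H = Δh/(αΔT) = 0.11 / (2.6×10⁻⁴ × 1.5) ≈ 282.1 m

about 282 m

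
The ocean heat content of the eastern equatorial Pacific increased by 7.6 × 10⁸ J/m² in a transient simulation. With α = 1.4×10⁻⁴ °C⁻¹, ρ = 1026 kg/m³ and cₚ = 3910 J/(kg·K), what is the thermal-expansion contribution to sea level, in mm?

Δh = 26.5 mm

Δh = αQ/(ρcₚ) = 1.4×10⁻⁴ × 7.6×10⁸ / (1026 × 3910) ≈ 0.026523 m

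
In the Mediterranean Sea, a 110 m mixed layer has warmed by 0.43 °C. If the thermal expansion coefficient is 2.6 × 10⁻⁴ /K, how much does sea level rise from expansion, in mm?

Δh = αΔT·H = 2.6×10⁻⁴ × 0.43 × 110 = 0.012298 m

about 12.3 mm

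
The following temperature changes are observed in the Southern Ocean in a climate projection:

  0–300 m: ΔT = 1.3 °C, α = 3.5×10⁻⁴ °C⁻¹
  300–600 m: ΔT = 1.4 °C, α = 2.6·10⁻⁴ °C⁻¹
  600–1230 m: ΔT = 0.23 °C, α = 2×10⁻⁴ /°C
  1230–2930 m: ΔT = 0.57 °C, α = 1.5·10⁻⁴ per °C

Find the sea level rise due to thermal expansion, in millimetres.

Layer 1: 300 × 1.3 × 3.5×10⁻⁴ = 0.13650 m
300 × 2.6×10⁻⁴ × 1.4 = 0.10920 m
2×10⁻⁴ × 630 × 0.23 = 0.02898 m
0.57 × 1700 × 1.5×10⁻⁴ = 0.14535 m
Δh = 0.13650 + 0.10920 + 0.02898 + 0.14535 = 0.42003 m

Δh ≈ 420 mm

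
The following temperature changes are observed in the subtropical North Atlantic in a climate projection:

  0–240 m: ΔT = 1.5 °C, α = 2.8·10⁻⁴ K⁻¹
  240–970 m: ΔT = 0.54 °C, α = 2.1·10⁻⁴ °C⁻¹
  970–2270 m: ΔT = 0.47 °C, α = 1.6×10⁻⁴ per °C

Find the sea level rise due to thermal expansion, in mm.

Layer 1: 240 × 2.8×10⁻⁴ × 1.5 = 0.10080 m
0.54 × 730 × 2.1×10⁻⁴ = 0.082782 m
970–2270 m: 0.47 × 1300 × 1.6×10⁻⁴ = 0.09776 m
Δh = 0.10080 + 0.082782 + 0.09776 = 0.281342 m

Δh = 280 mm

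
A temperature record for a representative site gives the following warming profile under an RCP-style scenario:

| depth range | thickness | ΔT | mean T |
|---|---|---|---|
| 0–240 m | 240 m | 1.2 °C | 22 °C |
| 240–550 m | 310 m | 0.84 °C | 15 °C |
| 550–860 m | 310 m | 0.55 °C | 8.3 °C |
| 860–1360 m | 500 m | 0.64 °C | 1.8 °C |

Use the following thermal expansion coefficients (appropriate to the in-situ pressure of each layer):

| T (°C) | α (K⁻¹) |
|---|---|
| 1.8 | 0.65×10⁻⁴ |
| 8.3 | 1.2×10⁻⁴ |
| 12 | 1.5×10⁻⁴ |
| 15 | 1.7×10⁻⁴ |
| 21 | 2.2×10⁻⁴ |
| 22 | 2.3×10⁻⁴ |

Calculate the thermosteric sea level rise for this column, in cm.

Layer 1 at 22 °C → α = 2.3×10⁻⁴ K⁻¹
Layer 2 at 15 °C → α = 1.7×10⁻⁴ K⁻¹
Layer 3 at 8.3 °C → α = 1.2×10⁻⁴ K⁻¹
Layer 4 at 1.8 °C → α = 0.65×10⁻⁴ K⁻¹
Layer 1: 1.2 × 240 × 2.3×10⁻⁴ = 0.06624 m
240–550 m: 0.84 × 1.7×10⁻⁴ × 310 = 0.044268 m
Layer 3: 1.2×10⁻⁴ × 310 × 0.55 = 0.02046 m
500 × 0.64 × 0.65×10⁻⁴ = 0.02080 m
Δh = 0.06624 + 0.044268 + 0.02046 + 0.02080 = 0.151768 m ≈ 15 cm

15 cm of thermosteric rise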